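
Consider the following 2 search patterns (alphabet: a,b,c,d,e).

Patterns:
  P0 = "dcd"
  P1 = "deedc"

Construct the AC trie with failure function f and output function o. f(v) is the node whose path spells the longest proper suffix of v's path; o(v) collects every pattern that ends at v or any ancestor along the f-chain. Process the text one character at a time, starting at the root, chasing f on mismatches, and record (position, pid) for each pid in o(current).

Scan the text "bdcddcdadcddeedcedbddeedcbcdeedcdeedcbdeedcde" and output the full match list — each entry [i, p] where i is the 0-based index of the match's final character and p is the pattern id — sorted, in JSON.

Build:
Trie nodes:
  n0 'ε': d→1
  n1 'd': c→2 e→4
  n2 'dc': d→3
  n3 'dcd': ·  [P0 ends]
  n4 'de': e→5
  n5 'dee': d→6
  n6 'deed': c→7
  n7 'deedc': ·  [P1 ends]

Failure links (BFS by depth):
  fail(1) 'd': from fail(0)=0 chase 'd': 0 ⇒ 0;  out=∅∪out(0)=∅
  fail(2) 'dc': from fail(1)=0 chase 'c': 0 ⇒ 0;  out=∅∪out(0)=∅
  fail(4) 'de': from fail(1)=0 chase 'e': 0 ⇒ 0;  out=∅∪out(0)=∅
  fail(3) 'dcd': from fail(2)=0 chase 'd': 0 ⇒ 1;  out={0}∪out(1)={0}
  fail(5) 'dee': from fail(4)=0 chase 'e': 0 ⇒ 0;  out=∅∪out(0)=∅
  fail(6) 'deed': from fail(5)=0 chase 'd': 0 ⇒ 1;  out=∅∪out(1)=∅
  fail(7) 'deedc': from fail(6)=1 chase 'c': 1 ⇒ 2;  out={1}∪out(2)={1}

Scan:
pos 0 'b': at 0
pos 1 'd': at 1
pos 2 'c': at 2
pos 3 'd': at 3  emit P0@[1:3]
pos 4 'd': at 1 ·f
pos 5 'c': at 2
pos 6 'd': at 3  emit P0@[4:6]
pos 7 'a': at 0 ·f
pos 8 'd': at 1
pos 9 'c': at 2
pos 10 'd': at 3  emit P0@[8:10]
pos 11 'd': at 1 ·f
pos 12 'e': at 4
pos 13 'e': at 5
pos 14 'd': at 6
pos 15 'c': at 7  emit P1@[11:15]
pos 16 'e': at 0 ·f
pos 17 'd': at 1
pos 18 'b': at 0 ·f
pos 19 'd': at 1
pos 20 'd': at 1 ·f
pos 21 'e': at 4
pos 22 'e': at 5
pos 23 'd': at 6
pos 24 'c': at 7  emit P1@[20:24]
pos 25 'b': at 0 ·f
pos 26 'c': at 0
pos 27 'd': at 1
pos 28 'e': at 4
pos 29 'e': at 5
pos 30 'd': at 6
pos 31 'c': at 7  emit P1@[27:31]
pos 32 'd': at 3 ·f  emit P0@[30:32]
pos 33 'e': at 4 ·f
pos 34 'e': at 5
pos 35 'd': at 6
pos 36 'c': at 7  emit P1@[32:36]
pos 37 'b': at 0 ·f
pos 38 'd': at 1
pos 39 'e': at 4
pos 40 'e': at 5
pos 41 'd': at 6
pos 42 'c': at 7  emit P1@[38:42]
pos 43 'd': at 3 ·f  emit P0@[41:43]
pos 44 'e': at 4 ·f

Matches: [[3,0],[6,0],[10,0],[15,1],[24,1],[31,1],[32,0],[36,1],[42,1],[43,0]]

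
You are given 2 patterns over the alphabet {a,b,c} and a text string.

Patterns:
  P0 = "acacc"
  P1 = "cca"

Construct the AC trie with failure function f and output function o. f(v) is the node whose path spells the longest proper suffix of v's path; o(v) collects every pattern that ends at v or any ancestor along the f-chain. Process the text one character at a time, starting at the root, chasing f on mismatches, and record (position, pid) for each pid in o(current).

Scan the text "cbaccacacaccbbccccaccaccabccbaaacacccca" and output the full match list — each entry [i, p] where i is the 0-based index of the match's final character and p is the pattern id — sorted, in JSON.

Construct AC machine:
Trie nodes:
  0='ε' goto a→1 c→6
  1='a' goto c→2
  2='ac' goto a→3
  3='aca' goto c→4
  4='acac' goto c→5
  5='acacc' goto ·  [P0 ends]
  6='c' goto c→7
  7='cc' goto a→8
  8='cca' goto ·  [P1 ends]

Failure links (BFS by depth):
  n1('a'): parent n0 fail=0; on 'a' 0 → fail=0;  out ∅∪∅=∅
  n6('c'): parent n0 fail=0; on 'c' 0 → fail=0;  out ∅∪∅=∅
  n2('ac'): parent n1 fail=0; on 'c' 0 → fail=6;  out ∅∪∅=∅
  n7('cc'): parent n6 fail=0; on 'c' 0 → fail=6;  out ∅∪∅=∅
  n3('aca'): parent n2 fail=6; on 'a' 6→0 → fail=1;  out ∅∪∅=∅
  n8('cca'): parent n7 fail=6; on 'a' 6→0 → fail=1;  out {1}∪∅={1}
  n4('acac'): parent n3 fail=1; on 'c' 1 → fail=2;  out ∅∪∅=∅
  n5('acacc'): parent n4 fail=2; on 'c' 2→6 → fail=7;  out {0}∪∅={0}

Text stream:
i=0 'c': node 0→6
i=1 'b': node 6→0 (via fail)
i=2 'a': node 0→1
i=3 'c': node 1→2
i=4 'c': node 2→7 (via fail)
i=5 'a': node 7→8  emit P1@[3:5]
i=6 'c': node 8→2 (via fail)
i=7 'a': node 2→3
i=8 'c': node 3→4
i=9 'a': node 4→3 (via fail)
i=10 'c': node 3→4
i=11 'c': node 4→5  emit P0@[7:11]
i=12 'b': node 5→0 (via fail)
i=13 'b': node 0→0
i=14 'c': node 0→6
i=15 'c': node 6→7
i=16 'c': node 7→7 (via fail)
i=17 'c': node 7→7 (via fail)
i=18 'a': node 7→8  emit P1@[16:18]
i=19 'c': node 8→2 (via fail)
i=20 'c': node 2→7 (via fail)
i=21 'a': node 7→8  emit P1@[19:21]
i=22 'c': node 8→2 (via fail)
i=23 'c': node 2→7 (via fail)
i=24 'a': node 7→8  emit P1@[22:24]
i=25 'b': node 8→0 (via fail)
i=26 'c': node 0→6
i=27 'c': node 6→7
i=28 'b': node 7→0 (via fail)
i=29 'a': node 0→1
i=30 'a': node 1→1 (via fail)
i=31 'a': node 1→1 (via fail)
i=32 'c': node 1→2
i=33 'a': node 2→3
i=34 'c': node 3→4
i=35 'c': node 4→5  emit P0@[31:35]
i=36 'c': node 5→7 (via fail)
i=37 'c': node 7→7 (via fail)
i=38 'a': node 7→8  emit P1@[36:38]

Result: [[5,1],[11,0],[18,1],[21,1],[24,1],[35,0],[38,1]]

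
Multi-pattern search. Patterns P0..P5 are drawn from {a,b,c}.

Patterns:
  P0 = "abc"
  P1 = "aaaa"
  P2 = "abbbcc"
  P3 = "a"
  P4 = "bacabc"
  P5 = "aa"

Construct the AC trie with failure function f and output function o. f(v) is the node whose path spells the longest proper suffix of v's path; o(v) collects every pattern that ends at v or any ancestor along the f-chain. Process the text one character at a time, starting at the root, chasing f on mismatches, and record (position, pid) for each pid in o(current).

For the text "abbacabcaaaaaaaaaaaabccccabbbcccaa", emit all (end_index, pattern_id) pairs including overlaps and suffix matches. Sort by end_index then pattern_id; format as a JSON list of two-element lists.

Build automaton:
Trie (insert patterns):
  0='ε' goto a→1 b→11
  1='a' goto a→4 b→2  ←P3
  2='ab' goto b→7 c→3
  3='abc' goto ·  ←P0
  4='aa' goto a→5  ←P5
  5='aaa' goto a→6
  6='aaaa' goto ·  ←P1
  7='abb' goto b→8
  8='abbb' goto c→9
  9='abbbc' goto c→10
  10='abbbcc' goto ·  ←P2
  11='b' goto a→12
  12='ba' goto c→13
  13='bac' goto a→14
  14='baca' goto b→15
  15='bacab' goto c→16
  16='bacabc' goto ·  ←P4

BFS fail/out derivation:
  n1('a'): parent n0 fail=0; on 'a' 0 → fail=0;  out {3}∪∅={3}
  n11('b'): parent n0 fail=0; on 'b' 0 → fail=0;  out ∅∪∅=∅
  n2('ab'): parent n1 fail=0; on 'b' 0 → fail=11;  out ∅∪∅=∅
  n4('aa'): parent n1 fail=0; on 'a' 0 → fail=1;  out {5}∪{3}={3,5}
  n12('ba'): parent n11 fail=0; on 'a' 0 → fail=1;  out ∅∪{3}={3}
  n3('abc'): parent n2 fail=11; on 'c' 11→0 → fail=0;  out {0}∪∅={0}
  n5('aaa'): parent n4 fail=1; on 'a' 1 → fail=4;  out ∅∪{3,5}={3,5}
  n7('abb'): parent n2 fail=11; on 'b' 11→0 → fail=11;  out ∅∪∅=∅
  n13('bac'): parent n12 fail=1; on 'c' 1→0 → fail=0;  out ∅∪∅=∅
  n6('aaaa'): parent n5 fail=4; on 'a' 4 → fail=5;  out {1}∪{3,5}={1,3,5}
  n8('abbb'): parent n7 fail=11; on 'b' 11→0 → fail=11;  out ∅∪∅=∅
  n14('baca'): parent n13 fail=0; on 'a' 0 → fail=1;  out ∅∪{3}={3}
  n9('abbbc'): parent n8 fail=11; on 'c' 11→0 → fail=0;  out ∅∪∅=∅
  n15('bacab'): parent n14 fail=1; on 'b' 1 → fail=2;  out ∅∪∅=∅
  n10('abbbcc'): parent n9 fail=0; on 'c' 0 → fail=0;  out {2}∪∅={2}
  n16('bacabc'): parent n15 fail=2; on 'c' 2 → fail=3;  out {4}∪{0}={0,4}

Scan:
pos 0 'a': at 1  emit P3@[0:0]
pos 1 'b': at 2
pos 2 'b': at 7
pos 3 'a': at 12 (via fail)  emit P3@[3:3]
pos 4 'c': at 13
pos 5 'a': at 14  emit P3@[5:5]
pos 6 'b': at 15
pos 7 'c': at 16  emit P0@[5:7],P4@[2:7]
pos 8 'a': at 1 (via fail)  emit P3@[8:8]
pos 9 'a': at 4  emit P3@[9:9],P5@[8:9]
pos 10 'a': at 5  emit P3@[10:10],P5@[9:10]
pos 11 'a': at 6  emit P1@[8:11],P3@[11:11],P5@[10:11]
pos 12 'a': at 6 (via fail)  emit P1@[9:12],P3@[12:12],P5@[11:12]
pos 13 'a': at 6 (via fail)  emit P1@[10:13],P3@[13:13],P5@[12:13]
pos 14 'a': at 6 (via fail)  emit P1@[11:14],P3@[14:14],P5@[13:14]
pos 15 'a': at 6 (via fail)  emit P1@[12:15],P3@[15:15],P5@[14:15]
pos 16 'a': at 6 (via fail)  emit P1@[13:16],P3@[16:16],P5@[15:16]
pos 17 'a': at 6 (via fail)  emit P1@[14:17],P3@[17:17],P5@[16:17]
pos 18 'a': at 6 (via fail)  emit P1@[15:18],P3@[18:18],P5@[17:18]
pos 19 'a': at 6 (via fail)  emit P1@[16:19],P3@[19:19],P5@[18:19]
pos 20 'b': at 2 (via fail)
pos 21 'c': at 3  emit P0@[19:21]
pos 22 'c': at 0 (via fail)
pos 23 'c': at 0
pos 24 'c': at 0
pos 25 'a': at 1  emit P3@[25:25]
pos 26 'b': at 2
pos 27 'b': at 7
pos 28 'b': at 8
pos 29 'c': at 9
pos 30 'c': at 10  emit P2@[25:30]
pos 31 'c': at 0 (via fail)
pos 32 'a': at 1  emit P3@[32:32]
pos 33 'a': at 4  emit P3@[33:33],P5@[32:33]

Matches: [[0,3],[3,3],[5,3],[7,0],[7,4],[8,3],[9,3],[9,5],[10,3],[10,5],[11,1],[11,3],[11,5],[12,1],[12,3],[12,5],[13,1],[13,3],[13,5],[14,1],[14,3],[14,5],[15,1],[15,3],[15,5],[16,1],[16,3],[16,5],[17,1],[17,3],[17,5],[18,1],[18,3],[18,5],[19,1],[19,3],[19,5],[21,0],[25,3],[30,2],[32,3],[33,3],[33,5]]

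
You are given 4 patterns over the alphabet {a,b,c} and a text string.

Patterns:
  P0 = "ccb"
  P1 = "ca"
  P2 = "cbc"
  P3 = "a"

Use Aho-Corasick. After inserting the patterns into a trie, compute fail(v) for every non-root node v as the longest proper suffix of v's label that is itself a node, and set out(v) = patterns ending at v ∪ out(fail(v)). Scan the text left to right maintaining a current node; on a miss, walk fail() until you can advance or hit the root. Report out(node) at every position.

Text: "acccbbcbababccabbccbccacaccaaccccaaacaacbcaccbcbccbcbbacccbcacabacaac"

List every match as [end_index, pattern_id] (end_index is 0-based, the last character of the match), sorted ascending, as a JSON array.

Build:
Trie nodes:
  n0 'ε': a→7 c→1
  n1 'c': a→4 b→5 c→2
  n2 'cc': b→3
  n3 'ccb': ·  ←P0
  n4 'ca': ·  ←P1
  n5 'cb': c→6
  n6 'cbc': ·  ←P2
  n7 'a': ·  ←P3

BFS fail/out derivation:
  fail(1) 'c': from fail(0)=0 chase 'c': 0 ⇒ 0;  out=∅∪out(0)=∅
  fail(7) 'a': from fail(0)=0 chase 'a': 0 ⇒ 0;  out={3}∪out(0)={3}
  fail(2) 'cc': from fail(1)=0 chase 'c': 0 ⇒ 1;  out=∅∪out(1)=∅
  fail(4) 'ca': from fail(1)=0 chase 'a': 0 ⇒ 7;  out={1}∪out(7)={1,3}
  fail(5) 'cb': from fail(1)=0 chase 'b': 0 ⇒ 0;  out=∅∪out(0)=∅
  fail(3) 'ccb': from fail(2)=1 chase 'b': 1 ⇒ 5;  out={0}∪out(5)={0}
  fail(6) 'cbc': from fail(5)=0 chase 'c': 0 ⇒ 1;  out={2}∪out(1)={2}

Scan:
[0] read 'a'  n0⇒n7  → match P3@[0:0]
[1] read 'c'  n7⇒n1 (fail-walked)
[2] read 'c'  n1⇒n2
[3] read 'c'  n2⇒n2 (fail-walked)
[4] read 'b'  n2⇒n3  → match P0@[2:4]
[5] read 'b'  n3⇒n0 (fail-walked)
[6] read 'c'  n0⇒n1
[7] read 'b'  n1⇒n5
[8] read 'a'  n5⇒n7 (fail-walked)  → match P3@[8:8]
[9] read 'b'  n7⇒n0 (fail-walked)
[10] read 'a'  n0⇒n7  → match P3@[10:10]
[11] read 'b'  n7⇒n0 (fail-walked)
[12] read 'c'  n0⇒n1
[13] read 'c'  n1⇒n2
[14] read 'a'  n2⇒n4 (fail-walked)  → match P1@[13:14],P3@[14:14]
[15] read 'b'  n4⇒n0 (fail-walked)
[16] read 'b'  n0⇒n0
[17] read 'c'  n0⇒n1
[18] read 'c'  n1⇒n2
[19] read 'b'  n2⇒n3  → match P0@[17:19]
[20] read 'c'  n3⇒n6 (fail-walked)  → match P2@[18:20]
[21] read 'c'  n6⇒n2 (fail-walked)
[22] read 'a'  n2⇒n4 (fail-walked)  → match P1@[21:22],P3@[22:22]
[23] read 'c'  n4⇒n1 (fail-walked)
[24] read 'a'  n1⇒n4  → match P1@[23:24],P3@[24:24]
[25] read 'c'  n4⇒n1 (fail-walked)
[26] read 'c'  n1⇒n2
[27] read 'a'  n2⇒n4 (fail-walked)  → match P1@[26:27],P3@[27:27]
[28] read 'a'  n4⇒n7 (fail-walked)  → match P3@[28:28]
[29] read 'c'  n7⇒n1 (fail-walked)
[30] read 'c'  n1⇒n2
[31] read 'c'  n2⇒n2 (fail-walked)
[32] read 'c'  n2⇒n2 (fail-walked)
[33] read 'a'  n2⇒n4 (fail-walked)  → match P1@[32:33],P3@[33:33]
[34] read 'a'  n4⇒n7 (fail-walked)  → match P3@[34:34]
[35] read 'a'  n7⇒n7 (fail-walked)  → match P3@[35:35]
[36] read 'c'  n7⇒n1 (fail-walked)
[37] read 'a'  n1⇒n4  → match P1@[36:37],P3@[37:37]
[38] read 'a'  n4⇒n7 (fail-walked)  → match P3@[38:38]
[39] read 'c'  n7⇒n1 (fail-walked)
[40] read 'b'  n1⇒n5
[41] read 'c'  n5⇒n6  → match P2@[39:41]
[42] read 'a'  n6⇒n4 (fail-walked)  → match P1@[41:42],P3@[42:42]
[43] read 'c'  n4⇒n1 (fail-walked)
[44] read 'c'  n1⇒n2
[45] read 'b'  n2⇒n3  → match P0@[43:45]
[46] read 'c'  n3⇒n6 (fail-walked)  → match P2@[44:46]
[47] read 'b'  n6⇒n5 (fail-walked)
[48] read 'c'  n5⇒n6  → match P2@[46:48]
[49] read 'c'  n6⇒n2 (fail-walked)
[50] read 'b'  n2⇒n3  → match P0@[48:50]
[51] read 'c'  n3⇒n6 (fail-walked)  → match P2@[49:51]
[52] read 'b'  n6⇒n5 (fail-walked)
[53] read 'b'  n5⇒n0 (fail-walked)
[54] read 'a'  n0⇒n7  → match P3@[54:54]
[55] read 'c'  n7⇒n1 (fail-walked)
[56] read 'c'  n1⇒n2
[57] read 'c'  n2⇒n2 (fail-walked)
[58] read 'b'  n2⇒n3  → match P0@[56:58]
[59] read 'c'  n3⇒n6 (fail-walked)  → match P2@[57:59]
[60] read 'a'  n6⇒n4 (fail-walked)  → match P1@[59:60],P3@[60:60]
[61] read 'c'  n4⇒n1 (fail-walked)
[62] read 'a'  n1⇒n4  → match P1@[61:62],P3@[62:62]
[63] read 'b'  n4⇒n0 (fail-walked)
[64] read 'a'  n0⇒n7  → match P3@[64:64]
[65] read 'c'  n7⇒n1 (fail-walked)
[66] read 'a'  n1⇒n4  → match P1@[65:66],P3@[66:66]
[67] read 'a'  n4⇒n7 (fail-walked)  → match P3@[67:67]
[68] read 'c'  n7⇒n1 (fail-walked)

Result: [[0,3],[4,0],[8,3],[10,3],[14,1],[14,3],[19,0],[20,2],[22,1],[22,3],[24,1],[24,3],[27,1],[27,3],[28,3],[33,1],[33,3],[34,3],[35,3],[37,1],[37,3],[38,3],[41,2],[42,1],[42,3],[45,0],[46,2],[48,2],[50,0],[51,2],[54,3],[58,0],[59,2],[60,1],[60,3],[62,1],[62,3],[64,3],[66,1],[66,3],[67,3]]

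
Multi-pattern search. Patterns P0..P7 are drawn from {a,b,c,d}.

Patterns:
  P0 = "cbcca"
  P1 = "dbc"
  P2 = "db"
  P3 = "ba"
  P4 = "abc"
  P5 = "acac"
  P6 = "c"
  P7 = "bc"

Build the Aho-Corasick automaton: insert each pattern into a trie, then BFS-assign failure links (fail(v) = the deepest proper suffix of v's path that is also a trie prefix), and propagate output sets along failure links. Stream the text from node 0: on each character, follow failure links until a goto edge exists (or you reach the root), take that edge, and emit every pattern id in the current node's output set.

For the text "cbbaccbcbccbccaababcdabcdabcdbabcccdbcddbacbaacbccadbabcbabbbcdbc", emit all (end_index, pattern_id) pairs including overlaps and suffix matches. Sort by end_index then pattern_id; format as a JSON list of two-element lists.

Build:
Trie nodes:
  n0 'ε': a→11 b→9 c→1 d→6
  n1 'c': b→2  [P6 ends]
  n2 'cb': c→3
  n3 'cbc': c→4
  n4 'cbcc': a→5
  n5 'cbcca': ·  [P0 ends]
  n6 'd': b→7
  n7 'db': c→8  [P2 ends]
  n8 'dbc': ·  [P1 ends]
  n9 'b': a→10 c→17
  n10 'ba': ·  [P3 ends]
  n11 'a': b→12 c→14
  n12 'ab': c→13
  n13 'abc': ·  [P4 ends]
  n14 'ac': a→15
  n15 'aca': c→16
  n16 'acac': ·  [P5 ends]
  n17 'bc': ·  [P7 ends]

Failure links (BFS by depth):
  fail(1) 'c': from fail(0)=0 chase 'c': 0 ⇒ 0;  out={6}∪out(0)={6}
  fail(6) 'd': from fail(0)=0 chase 'd': 0 ⇒ 0;  out=∅∪out(0)=∅
  fail(9) 'b': from fail(0)=0 chase 'b': 0 ⇒ 0;  out=∅∪out(0)=∅
  fail(11) 'a': from fail(0)=0 chase 'a': 0 ⇒ 0;  out=∅∪out(0)=∅
  fail(2) 'cb': from fail(1)=0 chase 'b': 0 ⇒ 9;  out=∅∪out(9)=∅
  fail(7) 'db': from fail(6)=0 chase 'b': 0 ⇒ 9;  out={2}∪out(9)={2}
  fail(10) 'ba': from fail(9)=0 chase 'a': 0 ⇒ 11;  out={3}∪out(11)={3}
  fail(12) 'ab': from fail(11)=0 chase 'b': 0 ⇒ 9;  out=∅∪out(9)=∅
  fail(14) 'ac': from fail(11)=0 chase 'c': 0 ⇒ 1;  out=∅∪out(1)={6}
  fail(17) 'bc': from fail(9)=0 chase 'c': 0 ⇒ 1;  out={7}∪out(1)={6,7}
  fail(3) 'cbc': from fail(2)=9 chase 'c': 9 ⇒ 17;  out=∅∪out(17)={6,7}
  fail(8) 'dbc': from fail(7)=9 chase 'c': 9 ⇒ 17;  out={1}∪out(17)={1,6,7}
  fail(13) 'abc': from fail(12)=9 chase 'c': 9 ⇒ 17;  out={4}∪out(17)={4,6,7}
  fail(15) 'aca': from fail(14)=1 chase 'a': 1→0 ⇒ 11;  out=∅∪out(11)=∅
  fail(4) 'cbcc': from fail(3)=17 chase 'c': 17→1→0 ⇒ 1;  out=∅∪out(1)={6}
  fail(16) 'acac': from fail(15)=11 chase 'c': 11 ⇒ 14;  out={5}∪out(14)={5,6}
  fail(5) 'cbcca': from fail(4)=1 chase 'a': 1→0 ⇒ 11;  out={0}∪out(11)={0}

Scan:
i=0 'c': node 0→1  ** P6@[0:0]
i=1 'b': node 1→2
i=2 'b': node 2→9 ·f
i=3 'a': node 9→10  ** P3@[2:3]
i=4 'c': node 10→14 ·f  ** P6@[4:4]
i=5 'c': node 14→1 ·f  ** P6@[5:5]
i=6 'b': node 1→2
i=7 'c': node 2→3  ** P6@[7:7],P7@[6:7]
i=8 'b': node 3→2 ·f
i=9 'c': node 2→3  ** P6@[9:9],P7@[8:9]
i=10 'c': node 3→4  ** P6@[10:10]
i=11 'b': node 4→2 ·f
i=12 'c': node 2→3  ** P6@[12:12],P7@[11:12]
i=13 'c': node 3→4  ** P6@[13:13]
i=14 'a': node 4→5  ** P0@[10:14]
i=15 'a': node 5→11 ·f
i=16 'b': node 11→12
i=17 'a': node 12→10 ·f  ** P3@[16:17]
i=18 'b': node 10→12 ·f
i=19 'c': node 12→13  ** P4@[17:19],P6@[19:19],P7@[18:19]
i=20 'd': node 13→6 ·f
i=21 'a': node 6→11 ·f
i=22 'b': node 11→12
i=23 'c': node 12→13  ** P4@[21:23],P6@[23:23],P7@[22:23]
i=24 'd': node 13→6 ·f
i=25 'a': node 6→11 ·f
i=26 'b': node 11→12
i=27 'c': node 12→13  ** P4@[25:27],P6@[27:27],P7@[26:27]
i=28 'd': node 13→6 ·f
i=29 'b': node 6→7  ** P2@[28:29]
i=30 'a': node 7→10 ·f  ** P3@[29:30]
i=31 'b': node 10→12 ·f
i=32 'c': node 12→13  ** P4@[30:32],P6@[32:32],P7@[31:32]
i=33 'c': node 13→1 ·f  ** P6@[33:33]
i=34 'c': node 1→1 ·f  ** P6@[34:34]
i=35 'd': node 1→6 ·f
i=36 'b': node 6→7  ** P2@[35:36]
i=37 'c': node 7→8  ** P1@[35:37],P6@[37:37],P7@[36:37]
i=38 'd': node 8→6 ·f
i=39 'd': node 6→6 ·f
i=40 'b': node 6→7  ** P2@[39:40]
i=41 'a': node 7→10 ·f  ** P3@[40:41]
i=42 'c': node 10→14 ·f  ** P6@[42:42]
i=43 'b': node 14→2 ·f
i=44 'a': node 2→10 ·f  ** P3@[43:44]
i=45 'a': node 10→11 ·f
i=46 'c': node 11→14  ** P6@[46:46]
i=47 'b': node 14→2 ·f
i=48 'c': node 2→3  ** P6@[48:48],P7@[47:48]
i=49 'c': node 3→4  ** P6@[49:49]
i=50 'a': node 4→5  ** P0@[46:50]
i=51 'd': node 5→6 ·f
i=52 'b': node 6→7  ** P2@[51:52]
i=53 'a': node 7→10 ·f  ** P3@[52:53]
i=54 'b': node 10→12 ·f
i=55 'c': node 12→13  ** P4@[53:55],P6@[55:55],P7@[54:55]
i=56 'b': node 13→2 ·f
i=57 'a': node 2→10 ·f  ** P3@[56:57]
i=58 'b': node 10→12 ·f
i=59 'b': node 12→9 ·f
i=60 'b': node 9→9 ·f
i=61 'c': node 9→17  ** P6@[61:61],P7@[60:61]
i=62 'd': node 17→6 ·f
i=63 'b': node 6→7  ** P2@[62:63]
i=64 'c': node 7→8  ** P1@[62:64],P6@[64:64],P7@[63:64]

All matches (sorted): [[0,6],[3,3],[4,6],[5,6],[7,6],[7,7],[9,6],[9,7],[10,6],[12,6],[12,7],[13,6],[14,0],[17,3],[19,4],[19,6],[19,7],[23,4],[23,6],[23,7],[27,4],[27,6],[27,7],[29,2],[30,3],[32,4],[32,6],[32,7],[33,6],[34,6],[36,2],[37,1],[37,6],[37,7],[40,2],[41,3],[42,6],[44,3],[46,6],[48,6],[48,7],[49,6],[50,0],[52,2],[53,3],[55,4],[55,6],[55,7],[57,3],[61,6],[61,7],[63,2],[64,1],[64,6],[64,7]]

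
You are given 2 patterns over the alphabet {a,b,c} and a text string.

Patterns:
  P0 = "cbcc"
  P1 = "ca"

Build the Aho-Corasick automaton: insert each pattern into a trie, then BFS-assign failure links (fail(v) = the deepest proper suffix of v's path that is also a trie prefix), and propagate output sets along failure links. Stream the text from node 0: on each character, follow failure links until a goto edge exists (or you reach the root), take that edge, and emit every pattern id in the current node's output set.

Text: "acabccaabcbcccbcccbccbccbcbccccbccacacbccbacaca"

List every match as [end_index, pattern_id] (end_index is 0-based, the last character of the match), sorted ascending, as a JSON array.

Build automaton:
Trie (insert patterns):
  n0 'ε': c→1
  n1 'c': a→5 b→2
  n2 'cb': c→3
  n3 'cbc': c→4
  n4 'cbcc': ·  ←P0
  n5 'ca': ·  ←P1

Failure links (BFS by depth):
  n1('c'): parent n0 fail=0; on 'c' 0 → fail=0;  out ∅∪∅=∅
  n2('cb'): parent n1 fail=0; on 'b' 0 → fail=0;  out ∅∪∅=∅
  n5('ca'): parent n1 fail=0; on 'a' 0 → fail=0;  out {1}∪∅={1}
  n3('cbc'): parent n2 fail=0; on 'c' 0 → fail=1;  out ∅∪∅=∅
  n4('cbcc'): parent n3 fail=1; on 'c' 1→0 → fail=1;  out {0}∪∅={0}

Text stream:
[0] read 'a'  n0⇒n0
[1] read 'c'  n0⇒n1
[2] read 'a'  n1⇒n5  ** P1@[1:2]
[3] read 'b'  n5⇒n0 (via fail)
[4] read 'c'  n0⇒n1
[5] read 'c'  n1⇒n1 (via fail)
[6] read 'a'  n1⇒n5  ** P1@[5:6]
[7] read 'a'  n5⇒n0 (via fail)
[8] read 'b'  n0⇒n0
[9] read 'c'  n0⇒n1
[10] read 'b'  n1⇒n2
[11] read 'c'  n2⇒n3
[12] read 'c'  n3⇒n4  ** P0@[9:12]
[13] read 'c'  n4⇒n1 (via fail)
[14] read 'b'  n1⇒n2
[15] read 'c'  n2⇒n3
[16] read 'c'  n3⇒n4  ** P0@[13:16]
[17] read 'c'  n4⇒n1 (via fail)
[18] read 'b'  n1⇒n2
[19] read 'c'  n2⇒n3
[20] read 'c'  n3⇒n4  ** P0@[17:20]
[21] read 'b'  n4⇒n2 (via fail)
[22] read 'c'  n2⇒n3
[23] read 'c'  n3⇒n4  ** P0@[20:23]
[24] read 'b'  n4⇒n2 (via fail)
[25] read 'c'  n2⇒n3
[26] read 'b'  n3⇒n2 (via fail)
[27] read 'c'  n2⇒n3
[28] read 'c'  n3⇒n4  ** P0@[25:28]
[29] read 'c'  n4⇒n1 (via fail)
[30] read 'c'  n1⇒n1 (via fail)
[31] read 'b'  n1⇒n2
[32] read 'c'  n2⇒n3
[33] read 'c'  n3⇒n4  ** P0@[30:33]
[34] read 'a'  n4⇒n5 (via fail)  ** P1@[33:34]
[35] read 'c'  n5⇒n1 (via fail)
[36] read 'a'  n1⇒n5  ** P1@[35:36]
[37] read 'c'  n5⇒n1 (via fail)
[38] read 'b'  n1⇒n2
[39] read 'c'  n2⇒n3
[40] read 'c'  n3⇒n4  ** P0@[37:40]
[41] read 'b'  n4⇒n2 (via fail)
[42] read 'a'  n2⇒n0 (via fail)
[43] read 'c'  n0⇒n1
[44] read 'a'  n1⇒n5  ** P1@[43:44]
[45] read 'c'  n5⇒n1 (via fail)
[46] read 'a'  n1⇒n5  ** P1@[45:46]

All matches (sorted): [[2,1],[6,1],[12,0],[16,0],[20,0],[23,0],[28,0],[33,0],[34,1],[36,1],[40,0],[44,1],[46,1]]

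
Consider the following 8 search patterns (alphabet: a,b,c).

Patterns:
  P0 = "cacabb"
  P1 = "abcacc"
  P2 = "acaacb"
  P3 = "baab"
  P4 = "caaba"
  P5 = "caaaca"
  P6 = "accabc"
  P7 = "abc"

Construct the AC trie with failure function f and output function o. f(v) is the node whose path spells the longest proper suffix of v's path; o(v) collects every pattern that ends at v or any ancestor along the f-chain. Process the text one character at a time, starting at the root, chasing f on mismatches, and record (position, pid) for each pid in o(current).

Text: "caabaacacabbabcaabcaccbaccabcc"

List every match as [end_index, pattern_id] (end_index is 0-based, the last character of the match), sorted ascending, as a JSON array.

Build:
Trie nodes:
  0='ε' goto a→7 b→18 c→1
  1='c' goto a→2
  2='ca' goto a→22 c→3
  3='cac' goto a→4
  4='caca' goto b→5
  5='cacab' goto b→6
  6='cacabb' goto ·  [P0 ends]
  7='a' goto b→8 c→13
  8='ab' goto c→9
  9='abc' goto a→10  [P7 ends]
  10='abca' goto c→11
  11='abcac' goto c→12
  12='abcacc' goto ·  [P1 ends]
  13='ac' goto a→14 c→28
  14='aca' goto a→15
  15='acaa' goto c→16
  16='acaac' goto b→17
  17='acaacb' goto ·  [P2 ends]
  18='b' goto a→19
  19='ba' goto a→20
  20='baa' goto b→21
  21='baab' goto ·  [P3 ends]
  22='caa' goto a→25 b→23
  23='caab' goto a→24
  24='caaba' goto ·  [P4 ends]
  25='caaa' goto c→26
  26='caaac' goto a→27
  27='caaaca' goto ·  [P5 ends]
  28='acc' goto a→29
  29='acca' goto b→30
  30='accab' goto c→31
  31='accabc' goto ·  [P6 ends]

Failure links (BFS by depth):
  fail(1) 'c': from fail(0)=0 chase 'c': 0 ⇒ 0;  out=∅∪out(0)=∅
  fail(7) 'a': from fail(0)=0 chase 'a': 0 ⇒ 0;  out=∅∪out(0)=∅
  fail(18) 'b': from fail(0)=0 chase 'b': 0 ⇒ 0;  out=∅∪out(0)=∅
  fail(2) 'ca': from fail(1)=0 chase 'a': 0 ⇒ 7;  out=∅∪out(7)=∅
  fail(8) 'ab': from fail(7)=0 chase 'b': 0 ⇒ 18;  out=∅∪out(18)=∅
  fail(13) 'ac': from fail(7)=0 chase 'c': 0 ⇒ 1;  out=∅∪out(1)=∅
  fail(19) 'ba': from fail(18)=0 chase 'a': 0 ⇒ 7;  out=∅∪out(7)=∅
  fail(3) 'cac': from fail(2)=7 chase 'c': 7 ⇒ 13;  out=∅∪out(13)=∅
  fail(9) 'abc': from fail(8)=18 chase 'c': 18→0 ⇒ 1;  out={7}∪out(1)={7}
  fail(14) 'aca': from fail(13)=1 chase 'a': 1 ⇒ 2;  out=∅∪out(2)=∅
  fail(20) 'baa': from fail(19)=7 chase 'a': 7→0 ⇒ 7;  out=∅∪out(7)=∅
  fail(22) 'caa': from fail(2)=7 chase 'a': 7→0 ⇒ 7;  out=∅∪out(7)=∅
  fail(28) 'acc': from fail(13)=1 chase 'c': 1→0 ⇒ 1;  out=∅∪out(1)=∅
  fail(4) 'caca': from fail(3)=13 chase 'a': 13 ⇒ 14;  out=∅∪out(14)=∅
  fail(10) 'abca': from fail(9)=1 chase 'a': 1 ⇒ 2;  out=∅∪out(2)=∅
  fail(15) 'acaa': from fail(14)=2 chase 'a': 2 ⇒ 22;  out=∅∪out(22)=∅
  fail(21) 'baab': from fail(20)=7 chase 'b': 7 ⇒ 8;  out={3}∪out(8)={3}
  fail(23) 'caab': from fail(22)=7 chase 'b': 7 ⇒ 8;  out=∅∪out(8)=∅
  fail(25) 'caaa': from fail(22)=7 chase 'a': 7→0 ⇒ 7;  out=∅∪out(7)=∅
  fail(29) 'acca': from fail(28)=1 chase 'a': 1 ⇒ 2;  out=∅∪out(2)=∅
  fail(5) 'cacab': from fail(4)=14 chase 'b': 14→2→7 ⇒ 8;  out=∅∪out(8)=∅
  fail(11) 'abcac': from fail(10)=2 chase 'c': 2 ⇒ 3;  out=∅∪out(3)=∅
  fail(16) 'acaac': from fail(15)=22 chase 'c': 22→7 ⇒ 13;  out=∅∪out(13)=∅
  fail(24) 'caaba': from fail(23)=8 chase 'a': 8→18 ⇒ 19;  out={4}∪out(19)={4}
  fail(26) 'caaac': from fail(25)=7 chase 'c': 7 ⇒ 13;  out=∅∪out(13)=∅
  fail(30) 'accab': from fail(29)=2 chase 'b': 2→7 ⇒ 8;  out=∅∪out(8)=∅
  fail(6) 'cacabb': from fail(5)=8 chase 'b': 8→18→0 ⇒ 18;  out={0}∪out(18)={0}
  fail(12) 'abcacc': from fail(11)=3 chase 'c': 3→13 ⇒ 28;  out={1}∪out(28)={1}
  fail(17) 'acaacb': from fail(16)=13 chase 'b': 13→1→0 ⇒ 18;  out={2}∪out(18)={2}
  fail(27) 'caaaca': from fail(26)=13 chase 'a': 13 ⇒ 14;  out={5}∪out(14)={5}
  fail(31) 'accabc': from fail(30)=8 chase 'c': 8 ⇒ 9;  out={6}∪out(9)={6,7}

Text stream:
i=0 'c': node 0→1
i=1 'a': node 1→2
i=2 'a': node 2→22
i=3 'b': node 22→23
i=4 'a': node 23→24  → match P4@[0:4]
i=5 'a': node 24→20 (via fail)
i=6 'c': node 20→13 (via fail)
i=7 'a': node 13→14
i=8 'c': node 14→3 (via fail)
i=9 'a': node 3→4
i=10 'b': node 4→5
i=11 'b': node 5→6  → match P0@[6:11]
i=12 'a': node 6→19 (via fail)
i=13 'b': node 19→8 (via fail)
i=14 'c': node 8→9  → match P7@[12:14]
i=15 'a': node 9→10
i=16 'a': node 10→22 (via fail)
i=17 'b': node 22→23
i=18 'c': node 23→9 (via fail)  → match P7@[16:18]
i=19 'a': node 9→10
i=20 'c': node 10→11
i=21 'c': node 11→12  → match P1@[16:21]
i=22 'b': node 12→18 (via fail)
i=23 'a': node 18→19
i=24 'c': node 19→13 (via fail)
i=25 'c': node 13→28
i=26 'a': node 28→29
i=27 'b': node 29→30
i=28 'c': node 30→31  → match P6@[23:28],P7@[26:28]
i=29 'c': node 31→1 (via fail)

All matches (sorted): [[4,4],[11,0],[14,7],[18,7],[21,1],[28,6],[28,7]]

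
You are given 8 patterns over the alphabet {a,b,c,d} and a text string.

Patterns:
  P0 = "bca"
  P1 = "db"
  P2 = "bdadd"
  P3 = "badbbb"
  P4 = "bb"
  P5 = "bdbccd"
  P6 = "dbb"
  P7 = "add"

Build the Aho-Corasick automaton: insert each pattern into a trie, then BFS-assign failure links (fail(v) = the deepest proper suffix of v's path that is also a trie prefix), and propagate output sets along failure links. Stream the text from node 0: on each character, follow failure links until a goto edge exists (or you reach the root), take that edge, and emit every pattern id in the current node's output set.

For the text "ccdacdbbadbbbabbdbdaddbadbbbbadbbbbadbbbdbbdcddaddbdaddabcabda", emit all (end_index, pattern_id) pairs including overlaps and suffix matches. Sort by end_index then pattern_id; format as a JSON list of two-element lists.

Build:
Trie nodes:
  n0 'ε': a→21 b→1 d→4
  n1 'b': a→10 b→15 c→2 d→6
  n2 'bc': a→3
  n3 'bca': ·  ←P0
  n4 'd': b→5
  n5 'db': b→20  ←P1
  n6 'bd': a→7 b→16
  n7 'bda': d→8
  n8 'bdad': d→9
  n9 'bdadd': ·  ←P2
  n10 'ba': d→11
  n11 'bad': b→12
  n12 'badb': b→13
  n13 'badbb': b→14
  n14 'badbbb': ·  ←P3
  n15 'bb': ·  ←P4
  n16 'bdb': c→17
  n17 'bdbc': c→18
  n18 'bdbcc': d→19
  n19 'bdbccd': ·  ←P5
  n20 'dbb': ·  ←P6
  n21 'a': d→22
  n22 'ad': d→23
  n23 'add': ·  ←P7

Failure links (BFS by depth):
  fail(1) 'b': from fail(0)=0 chase 'b': 0 ⇒ 0;  out=∅∪out(0)=∅
  fail(4) 'd': from fail(0)=0 chase 'd': 0 ⇒ 0;  out=∅∪out(0)=∅
  fail(21) 'a': from fail(0)=0 chase 'a': 0 ⇒ 0;  out=∅∪out(0)=∅
  fail(2) 'bc': from fail(1)=0 chase 'c': 0 ⇒ 0;  out=∅∪out(0)=∅
  fail(5) 'db': from fail(4)=0 chase 'b': 0 ⇒ 1;  out={1}∪out(1)={1}
  fail(6) 'bd': from fail(1)=0 chase 'd': 0 ⇒ 4;  out=∅∪out(4)=∅
  fail(10) 'ba': from fail(1)=0 chase 'a': 0 ⇒ 21;  out=∅∪out(21)=∅
  fail(15) 'bb': from fail(1)=0 chase 'b': 0 ⇒ 1;  out={4}∪out(1)={4}
  fail(22) 'ad': from fail(21)=0 chase 'd': 0 ⇒ 4;  out=∅∪out(4)=∅
  fail(3) 'bca': from fail(2)=0 chase 'a': 0 ⇒ 21;  out={0}∪out(21)={0}
  fail(7) 'bda': from fail(6)=4 chase 'a': 4→0 ⇒ 21;  out=∅∪out(21)=∅
  fail(11) 'bad': from fail(10)=21 chase 'd': 21 ⇒ 22;  out=∅∪out(22)=∅
  fail(16) 'bdb': from fail(6)=4 chase 'b': 4 ⇒ 5;  out=∅∪out(5)={1}
  fail(20) 'dbb': from fail(5)=1 chase 'b': 1 ⇒ 15;  out={6}∪out(15)={4,6}
  fail(23) 'add': from fail(22)=4 chase 'd': 4→0 ⇒ 4;  out={7}∪out(4)={7}
  fail(8) 'bdad': from fail(7)=21 chase 'd': 21 ⇒ 22;  out=∅∪out(22)=∅
  fail(12) 'badb': from fail(11)=22 chase 'b': 22→4 ⇒ 5;  out=∅∪out(5)={1}
  fail(17) 'bdbc': from fail(16)=5 chase 'c': 5→1 ⇒ 2;  out=∅∪out(2)=∅
  fail(9) 'bdadd': from fail(8)=22 chase 'd': 22 ⇒ 23;  out={2}∪out(23)={2,7}
  fail(13) 'badbb': from fail(12)=5 chase 'b': 5 ⇒ 20;  out=∅∪out(20)={4,6}
  fail(18) 'bdbcc': from fail(17)=2 chase 'c': 2→0 ⇒ 0;  out=∅∪out(0)=∅
  fail(14) 'badbbb': from fail(13)=20 chase 'b': 20→15→1 ⇒ 15;  out={3}∪out(15)={3,4}
  fail(19) 'bdbccd': from fail(18)=0 chase 'd': 0 ⇒ 4;  out={5}∪out(4)={5}

Run:
i=0 'c': node 0→0
i=1 'c': node 0→0
i=2 'd': node 0→4
i=3 'a': node 4→21 (fail-walked)
i=4 'c': node 21→0 (fail-walked)
i=5 'd': node 0→4
i=6 'b': node 4→5  ** P1@[5:6]
i=7 'b': node 5→20  ** P4@[6:7],P6@[5:7]
i=8 'a': node 20→10 (fail-walked)
i=9 'd': node 10→11
i=10 'b': node 11→12  ** P1@[9:10]
i=11 'b': node 12→13  ** P4@[10:11],P6@[9:11]
i=12 'b': node 13→14  ** P3@[7:12],P4@[11:12]
i=13 'a': node 14→10 (fail-walked)
i=14 'b': node 10→1 (fail-walked)
i=15 'b': node 1→15  ** P4@[14:15]
i=16 'd': node 15→6 (fail-walked)
i=17 'b': node 6→16  ** P1@[16:17]
i=18 'd': node 16→6 (fail-walked)
i=19 'a': node 6→7
i=20 'd': node 7→8
i=21 'd': node 8→9  ** P2@[17:21],P7@[19:21]
i=22 'b': node 9→5 (fail-walked)  ** P1@[21:22]
i=23 'a': node 5→10 (fail-walked)
i=24 'd': node 10→11
i=25 'b': node 11→12  ** P1@[24:25]
i=26 'b': node 12→13  ** P4@[25:26],P6@[24:26]
i=27 'b': node 13→14  ** P3@[22:27],P4@[26:27]
i=28 'b': node 14→15 (fail-walked)  ** P4@[27:28]
i=29 'a': node 15→10 (fail-walked)
i=30 'd': node 10→11
i=31 'b': node 11→12  ** P1@[30:31]
i=32 'b': node 12→13  ** P4@[31:32],P6@[30:32]
i=33 'b': node 13→14  ** P3@[28:33],P4@[32:33]
i=34 'b': node 14→15 (fail-walked)  ** P4@[33:34]
i=35 'a': node 15→10 (fail-walked)
i=36 'd': node 10→11
i=37 'b': node 11→12  ** P1@[36:37]
i=38 'b': node 12→13  ** P4@[37:38],P6@[36:38]
i=39 'b': node 13→14  ** P3@[34:39],P4@[38:39]
i=40 'd': node 14→6 (fail-walked)
i=41 'b': node 6→16  ** P1@[40:41]
i=42 'b': node 16→20 (fail-walked)  ** P4@[41:42],P6@[40:42]
i=43 'd': node 20→6 (fail-walked)
i=44 'c': node 6→0 (fail-walked)
i=45 'd': node 0→4
i=46 'd': node 4→4 (fail-walked)
i=47 'a': node 4→21 (fail-walked)
i=48 'd': node 21→22
i=49 'd': node 22→23  ** P7@[47:49]
i=50 'b': node 23→5 (fail-walked)  ** P1@[49:50]
i=51 'd': node 5→6 (fail-walked)
i=52 'a': node 6→7
i=53 'd': node 7→8
i=54 'd': node 8→9  ** P2@[50:54],P7@[52:54]
i=55 'a': node 9→21 (fail-walked)
i=56 'b': node 21→1 (fail-walked)
i=57 'c': node 1→2
i=58 'a': node 2→3  ** P0@[56:58]
i=59 'b': node 3→1 (fail-walked)
i=60 'd': node 1→6
i=61 'a': node 6→7

Result: [[6,1],[7,4],[7,6],[10,1],[11,4],[11,6],[12,3],[12,4],[15,4],[17,1],[21,2],[21,7],[22,1],[25,1],[26,4],[26,6],[27,3],[27,4],[28,4],[31,1],[32,4],[32,6],[33,3],[33,4],[34,4],[37,1],[38,4],[38,6],[39,3],[39,4],[41,1],[42,4],[42,6],[49,7],[50,1],[54,2],[54,7],[58,0]]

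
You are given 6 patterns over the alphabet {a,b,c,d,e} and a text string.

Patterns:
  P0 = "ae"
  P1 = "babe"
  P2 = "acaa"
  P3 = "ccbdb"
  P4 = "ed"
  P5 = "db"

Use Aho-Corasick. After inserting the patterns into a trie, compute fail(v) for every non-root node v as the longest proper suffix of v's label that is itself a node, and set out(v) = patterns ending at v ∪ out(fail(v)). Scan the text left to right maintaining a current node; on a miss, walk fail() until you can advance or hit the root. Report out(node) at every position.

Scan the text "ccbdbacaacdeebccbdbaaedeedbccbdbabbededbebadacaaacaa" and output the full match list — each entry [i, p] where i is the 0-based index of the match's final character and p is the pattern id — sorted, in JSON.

Build automaton:
Trie nodes:
  n0 'ε': a→1 b→3 c→10 d→17 e→15
  n1 'a': c→7 e→2
  n2 'ae': ·  [P0 ends]
  n3 'b': a→4
  n4 'ba': b→5
  n5 'bab': e→6
  n6 'babe': ·  [P1 ends]
  n7 'ac': a→8
  n8 'aca': a→9
  n9 'acaa': ·  [P2 ends]
  n10 'c': c→11
  n11 'cc': b→12
  n12 'ccb': d→13
  n13 'ccbd': b→14
  n14 'ccbdb': ·  [P3 ends]
  n15 'e': d→16
  n16 'ed': ·  [P4 ends]
  n17 'd': b→18
  n18 'db': ·  [P5 ends]

BFS fail/out derivation:
  n1('a'): parent n0 fail=0; on 'a' 0 → fail=0;  out ∅∪∅=∅
  n3('b'): parent n0 fail=0; on 'b' 0 → fail=0;  out ∅∪∅=∅
  n10('c'): parent n0 fail=0; on 'c' 0 → fail=0;  out ∅∪∅=∅
  n15('e'): parent n0 fail=0; on 'e' 0 → fail=0;  out ∅∪∅=∅
  n17('d'): parent n0 fail=0; on 'd' 0 → fail=0;  out ∅∪∅=∅
  n2('ae'): parent n1 fail=0; on 'e' 0 → fail=15;  out {0}∪∅={0}
  n4('ba'): parent n3 fail=0; on 'a' 0 → fail=1;  out ∅∪∅=∅
  n7('ac'): parent n1 fail=0; on 'c' 0 → fail=10;  out ∅∪∅=∅
  n11('cc'): parent n10 fail=0; on 'c' 0 → fail=10;  out ∅∪∅=∅
  n16('ed'): parent n15 fail=0; on 'd' 0 → fail=17;  out {4}∪∅={4}
  n18('db'): parent n17 fail=0; on 'b' 0 → fail=3;  out {5}∪∅={5}
  n5('bab'): parent n4 fail=1; on 'b' 1→0 → fail=3;  out ∅∪∅=∅
  n8('aca'): parent n7 fail=10; on 'a' 10→0 → fail=1;  out ∅∪∅=∅
  n12('ccb'): parent n11 fail=10; on 'b' 10→0 → fail=3;  out ∅∪∅=∅
  n6('babe'): parent n5 fail=3; on 'e' 3→0 → fail=15;  out {1}∪∅={1}
  n9('acaa'): parent n8 fail=1; on 'a' 1→0 → fail=1;  out {2}∪∅={2}
  n13('ccbd'): parent n12 fail=3; on 'd' 3→0 → fail=17;  out ∅∪∅=∅
  n14('ccbdb'): parent n13 fail=17; on 'b' 17 → fail=18;  out {3}∪{5}={3,5}

Scan:
i=0 'c': node 0→10
i=1 'c': node 10→11
i=2 'b': node 11→12
i=3 'd': node 12→13
i=4 'b': node 13→14  → match P3@[0:4],P5@[3:4]
i=5 'a': node 14→4 ·f
i=6 'c': node 4→7 ·f
i=7 'a': node 7→8
i=8 'a': node 8→9  → match P2@[5:8]
i=9 'c': node 9→7 ·f
i=10 'd': node 7→17 ·f
i=11 'e': node 17→15 ·f
i=12 'e': node 15→15 ·f
i=13 'b': node 15→3 ·f
i=14 'c': node 3→10 ·f
i=15 'c': node 10→11
i=16 'b': node 11→12
i=17 'd': node 12→13
i=18 'b': node 13→14  → match P3@[14:18],P5@[17:18]
i=19 'a': node 14→4 ·f
i=20 'a': node 4→1 ·f
i=21 'e': node 1→2  → match P0@[20:21]
i=22 'd': node 2→16 ·f  → match P4@[21:22]
i=23 'e': node 16→15 ·f
i=24 'e': node 15→15 ·f
i=25 'd': node 15→16  → match P4@[24:25]
i=26 'b': node 16→18 ·f  → match P5@[25:26]
i=27 'c': node 18→10 ·f
i=28 'c': node 10→11
i=29 'b': node 11→12
i=30 'd': node 12→13
i=31 'b': node 13→14  → match P3@[27:31],P5@[30:31]
i=32 'a': node 14→4 ·f
i=33 'b': node 4→5
i=34 'b': node 5→3 ·f
i=35 'e': node 3→15 ·f
i=36 'd': node 15→16  → match P4@[35:36]
i=37 'e': node 16→15 ·f
i=38 'd': node 15→16  → match P4@[37:38]
i=39 'b': node 16→18 ·f  → match P5@[38:39]
i=40 'e': node 18→15 ·f
i=41 'b': node 15→3 ·f
i=42 'a': node 3→4
i=43 'd': node 4→17 ·f
i=44 'a': node 17→1 ·f
i=45 'c': node 1→7
i=46 'a': node 7→8
i=47 'a': node 8→9  → match P2@[44:47]
i=48 'a': node 9→1 ·f
i=49 'c': node 1→7
i=50 'a': node 7→8
i=51 'a': node 8→9  → match P2@[48:51]

All matches (sorted): [[4,3],[4,5],[8,2],[18,3],[18,5],[21,0],[22,4],[25,4],[26,5],[31,3],[31,5],[36,4],[38,4],[39,5],[47,2],[51,2]]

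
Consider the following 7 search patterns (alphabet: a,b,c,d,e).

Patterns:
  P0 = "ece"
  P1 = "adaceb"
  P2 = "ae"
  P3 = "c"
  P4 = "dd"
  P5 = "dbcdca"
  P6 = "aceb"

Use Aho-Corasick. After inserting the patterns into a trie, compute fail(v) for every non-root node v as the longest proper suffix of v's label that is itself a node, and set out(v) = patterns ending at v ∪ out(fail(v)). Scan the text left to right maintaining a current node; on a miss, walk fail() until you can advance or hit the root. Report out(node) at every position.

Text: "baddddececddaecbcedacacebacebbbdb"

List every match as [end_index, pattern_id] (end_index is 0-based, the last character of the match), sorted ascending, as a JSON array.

Build:
Trie nodes:
  0='ε' goto a→4 c→11 d→12 e→1
  1='e' goto c→2
  2='ec' goto e→3
  3='ece' goto ·  [P0 ends]
  4='a' goto c→19 d→5 e→10
  5='ad' goto a→6
  6='ada' goto c→7
  7='adac' goto e→8
  8='adace' goto b→9
  9='adaceb' goto ·  [P1 ends]
  10='ae' goto ·  [P2 ends]
  11='c' goto ·  [P3 ends]
  12='d' goto b→14 d→13
  13='dd' goto ·  [P4 ends]
  14='db' goto c→15
  15='dbc' goto d→16
  16='dbcd' goto c→17
  17='dbcdc' goto a→18
  18='dbcdca' goto ·  [P5 ends]
  19='ac' goto e→20
  20='ace' goto b→21
  21='aceb' goto ·  [P6 ends]

Failure links (BFS by depth):
  n1('e'): parent n0 fail=0; on 'e' 0 → fail=0;  out ∅∪∅=∅
  n4('a'): parent n0 fail=0; on 'a' 0 → fail=0;  out ∅∪∅=∅
  n11('c'): parent n0 fail=0; on 'c' 0 → fail=0;  out {3}∪∅={3}
  n12('d'): parent n0 fail=0; on 'd' 0 → fail=0;  out ∅∪∅=∅
  n2('ec'): parent n1 fail=0; on 'c' 0 → fail=11;  out ∅∪{3}={3}
  n5('ad'): parent n4 fail=0; on 'd' 0 → fail=12;  out ∅∪∅=∅
  n10('ae'): parent n4 fail=0; on 'e' 0 → fail=1;  out {2}∪∅={2}
  n13('dd'): parent n12 fail=0; on 'd' 0 → fail=12;  out {4}∪∅={4}
  n14('db'): parent n12 fail=0; on 'b' 0 → fail=0;  out ∅∪∅=∅
  n19('ac'): parent n4 fail=0; on 'c' 0 → fail=11;  out ∅∪{3}={3}
  n3('ece'): parent n2 fail=11; on 'e' 11→0 → fail=1;  out {0}∪∅={0}
  n6('ada'): parent n5 fail=12; on 'a' 12→0 → fail=4;  out ∅∪∅=∅
  n15('dbc'): parent n14 fail=0; on 'c' 0 → fail=11;  out ∅∪{3}={3}
  n20('ace'): parent n19 fail=11; on 'e' 11→0 → fail=1;  out ∅∪∅=∅
  n7('adac'): parent n6 fail=4; on 'c' 4 → fail=19;  out ∅∪{3}={3}
  n16('dbcd'): parent n15 fail=11; on 'd' 11→0 → fail=12;  out ∅∪∅=∅
  n21('aceb'): parent n20 fail=1; on 'b' 1→0 → fail=0;  out {6}∪∅={6}
  n8('adace'): parent n7 fail=19; on 'e' 19 → fail=20;  out ∅∪∅=∅
  n17('dbcdc'): parent n16 fail=12; on 'c' 12→0 → fail=11;  out ∅∪{3}={3}
  n9('adaceb'): parent n8 fail=20; on 'b' 20 → fail=21;  out {1}∪{6}={1,6}
  n18('dbcdca'): parent n17 fail=11; on 'a' 11→0 → fail=4;  out {5}∪∅={5}

Run:
[0] read 'b'  n0⇒n0
[1] read 'a'  n0⇒n4
[2] read 'd'  n4⇒n5
[3] read 'd'  n5⇒n13 (via fail)  emit P4@[2:3]
[4] read 'd'  n13⇒n13 (via fail)  emit P4@[3:4]
[5] read 'd'  n13⇒n13 (via fail)  emit P4@[4:5]
[6] read 'e'  n13⇒n1 (via fail)
[7] read 'c'  n1⇒n2  emit P3@[7:7]
[8] read 'e'  n2⇒n3  emit P0@[6:8]
[9] read 'c'  n3⇒n2 (via fail)  emit P3@[9:9]
[10] read 'd'  n2⇒n12 (via fail)
[11] read 'd'  n12⇒n13  emit P4@[10:11]
[12] read 'a'  n13⇒n4 (via fail)
[13] read 'e'  n4⇒n10  emit P2@[12:13]
[14] read 'c'  n10⇒n2 (via fail)  emit P3@[14:14]
[15] read 'b'  n2⇒n0 (via fail)
[16] read 'c'  n0⇒n11  emit P3@[16:16]
[17] read 'e'  n11⇒n1 (via fail)
[18] read 'd'  n1⇒n12 (via fail)
[19] read 'a'  n12⇒n4 (via fail)
[20] read 'c'  n4⇒n19  emit P3@[20:20]
[21] read 'a'  n19⇒n4 (via fail)
[22] read 'c'  n4⇒n19  emit P3@[22:22]
[23] read 'e'  n19⇒n20
[24] read 'b'  n20⇒n21  emit P6@[21:24]
[25] read 'a'  n21⇒n4 (via fail)
[26] read 'c'  n4⇒n19  emit P3@[26:26]
[27] read 'e'  n19⇒n20
[28] read 'b'  n20⇒n21  emit P6@[25:28]
[29] read 'b'  n21⇒n0 (via fail)
[30] read 'b'  n0⇒n0
[31] read 'd'  n0⇒n12
[32] read 'b'  n12⇒n14

Matches: [[3,4],[4,4],[5,4],[7,3],[8,0],[9,3],[11,4],[13,2],[14,3],[16,3],[20,3],[22,3],[24,6],[26,3],[28,6]]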